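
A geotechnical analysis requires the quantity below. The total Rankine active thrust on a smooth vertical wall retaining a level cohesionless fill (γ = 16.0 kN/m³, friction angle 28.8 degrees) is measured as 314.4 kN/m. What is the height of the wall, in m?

K_a = 0.3498. P_a = ½ K_a γ H² ⇒ H = √(2P_a/(K_a γ)).
H = √(2×314.4/(0.3498×16.0)) = 10.60 m.

10.6 m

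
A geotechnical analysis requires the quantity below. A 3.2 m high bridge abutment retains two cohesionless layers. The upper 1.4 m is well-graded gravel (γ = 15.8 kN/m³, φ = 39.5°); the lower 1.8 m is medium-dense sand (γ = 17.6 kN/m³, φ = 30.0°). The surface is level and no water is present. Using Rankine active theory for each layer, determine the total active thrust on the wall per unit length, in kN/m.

26.2 kN/m

K_a1 = tan²(45°−39.5°/2) = 0.2224; K_a2 = tan²(45°−30.0°/2) = 0.3333.
Layer 1: σ at base = K_a1 γ₁ h₁ = 4.920 kPa; P₁ = ½×4.920×1.4 = 3.444.
Layer 2: σ_v at top = γ₁h₁ = 22.12; σ_h top = K_a2×22.12 = 7.373; σ_h base = K_a2×(22.12+17.6×1.8) = 17.93.
P₂ = ½(7.373+17.93)×1.8 = 22.78. Total P_a = 3.444+22.78 = 26.22 kN/m.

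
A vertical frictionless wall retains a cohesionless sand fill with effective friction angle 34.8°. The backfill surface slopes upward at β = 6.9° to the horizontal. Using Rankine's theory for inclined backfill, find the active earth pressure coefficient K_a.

0.278

K_a = cos β · (cos β − √(cos²β − cos²φ)) / (cos β + √(cos²β − cos²φ)).
cos β = 0.9928, cos φ = 0.8211, √(cos²β − cos²φ) = 0.5579.
K_a = 0.9928 × (0.9928 − 0.5579)/(0.9928 + 0.5579) = 0.2784.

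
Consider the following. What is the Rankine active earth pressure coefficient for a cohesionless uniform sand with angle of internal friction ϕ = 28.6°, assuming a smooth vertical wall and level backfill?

K_a = tan²(45° − φ/2) = tan²(30.70°) = 0.3525.

0.353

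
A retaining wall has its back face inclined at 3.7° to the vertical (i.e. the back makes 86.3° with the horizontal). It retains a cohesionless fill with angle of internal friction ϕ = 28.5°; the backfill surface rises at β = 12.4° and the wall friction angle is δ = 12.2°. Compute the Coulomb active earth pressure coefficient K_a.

K_a = sin²(α+φ) / [sin²α · sin(α−δ) · (1 + √{sin(φ+δ)sin(φ−β) / (sin(α−δ)sin(α+β))})²].
With α = 86.3°, φ = 28.5°, δ = 12.2°, β = 12.4°: K_a = 0.4172.

0.417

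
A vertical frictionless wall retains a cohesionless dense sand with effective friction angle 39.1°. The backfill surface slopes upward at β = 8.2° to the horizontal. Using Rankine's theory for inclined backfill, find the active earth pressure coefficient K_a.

0.232

K_a = cos β · (cos β − √(cos²β − cos²φ)) / (cos β + √(cos²β − cos²φ)).
cos β = 0.9898, cos φ = 0.7760, √(cos²β − cos²φ) = 0.6143.
K_a = 0.9898 × (0.9898 − 0.6143)/(0.9898 + 0.6143) = 0.2317.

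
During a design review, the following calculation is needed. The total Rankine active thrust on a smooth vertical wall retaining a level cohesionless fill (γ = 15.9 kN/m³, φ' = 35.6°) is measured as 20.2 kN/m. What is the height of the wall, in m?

3.10 m

K_a = 0.2641. P_a = ½ K_a γ H² ⇒ H = √(2P_a/(K_a γ)).
H = √(2×20.2/(0.2641×15.9)) = 3.102 m.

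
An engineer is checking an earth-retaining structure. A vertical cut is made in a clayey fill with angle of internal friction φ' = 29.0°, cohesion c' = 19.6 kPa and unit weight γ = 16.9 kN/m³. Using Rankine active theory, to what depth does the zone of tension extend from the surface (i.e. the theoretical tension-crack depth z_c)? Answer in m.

K_a = tan²(45° − 29.0°/2) = 0.3470; √K_a = 0.5890.
The active pressure is zero where K_a γ z = 2c√K_a, so z_c = 2c/(γ√K_a) = 2×19.6/(16.9×0.5890) = 3.938 m.

3.94 m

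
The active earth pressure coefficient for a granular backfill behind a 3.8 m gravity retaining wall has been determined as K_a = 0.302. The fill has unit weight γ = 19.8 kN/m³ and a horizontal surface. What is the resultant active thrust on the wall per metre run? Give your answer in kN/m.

P = ½ K_a γ H² = 0.5 × 0.302 × 19.8 × 3.8² = 43.17 kN/m.

43.2 kN/m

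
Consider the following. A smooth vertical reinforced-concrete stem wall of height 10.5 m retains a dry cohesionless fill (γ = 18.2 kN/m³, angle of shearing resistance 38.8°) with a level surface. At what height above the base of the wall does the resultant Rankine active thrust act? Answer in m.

K_a = 0.2296.
The pressure distribution is triangular, so the resultant acts at H/3 above the base = 10.5/3 = 3.500 m.

3.50 m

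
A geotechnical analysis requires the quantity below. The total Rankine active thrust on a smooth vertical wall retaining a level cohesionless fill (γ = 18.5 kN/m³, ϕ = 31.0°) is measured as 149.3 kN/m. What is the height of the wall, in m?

7.10 m

K_a = 0.3201. P_a = ½ K_a γ H² ⇒ H = √(2P_a/(K_a γ)).
H = √(2×149.3/(0.3201×18.5)) = 7.101 m.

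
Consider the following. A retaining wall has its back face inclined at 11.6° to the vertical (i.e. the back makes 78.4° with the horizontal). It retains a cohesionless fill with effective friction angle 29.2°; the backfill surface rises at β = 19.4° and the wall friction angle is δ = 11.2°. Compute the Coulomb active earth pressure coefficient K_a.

0.566

K_a = sin²(α+φ) / [sin²α · sin(α−δ) · (1 + √{sin(φ+δ)sin(φ−β) / (sin(α−δ)sin(α+β))})²].
With α = 78.4°, φ = 29.2°, δ = 11.2°, β = 19.4°: K_a = 0.5656.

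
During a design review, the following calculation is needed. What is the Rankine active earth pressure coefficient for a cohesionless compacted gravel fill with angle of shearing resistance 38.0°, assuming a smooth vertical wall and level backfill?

0.238

K_a = tan²(45° − φ/2) = tan²(26.00°) = 0.2379.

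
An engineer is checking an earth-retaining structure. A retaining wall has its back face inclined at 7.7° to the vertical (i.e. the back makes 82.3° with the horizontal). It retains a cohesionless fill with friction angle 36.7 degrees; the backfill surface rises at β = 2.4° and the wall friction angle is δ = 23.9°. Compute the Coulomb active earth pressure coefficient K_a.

K_a = sin²(α+φ) / [sin²α · sin(α−δ) · (1 + √{sin(φ+δ)sin(φ−β) / (sin(α−δ)sin(α+β))})²].
With α = 82.3°, φ = 36.7°, δ = 23.9°, β = 2.4°: K_a = 0.2950.

0.295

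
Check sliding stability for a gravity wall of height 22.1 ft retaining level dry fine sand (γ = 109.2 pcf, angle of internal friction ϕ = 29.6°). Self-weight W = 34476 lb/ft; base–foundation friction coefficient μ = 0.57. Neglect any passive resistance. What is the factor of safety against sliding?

K_a = tan²(45° − 29.6°/2) = 0.3387.
P_a = ½K_aγH² = 0.5×0.3387×109.2×22.1² = 9033 lb/ft, acting at H/3 = 7.367 ft above the base.
FS_sliding = μW / P_a = 0.57×34476 / 9033 = 2.175.

2.18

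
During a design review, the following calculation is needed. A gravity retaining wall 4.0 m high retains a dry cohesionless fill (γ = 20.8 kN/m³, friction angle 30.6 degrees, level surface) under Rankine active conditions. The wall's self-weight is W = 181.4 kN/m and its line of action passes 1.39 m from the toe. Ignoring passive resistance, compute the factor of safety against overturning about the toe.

3.49

K_a = tan²(45° − 30.6°/2) = 0.3253.
P_a = ½K_aγH² = 0.5×0.3253×20.8×4.0² = 54.14 kN/m, acting at H/3 = 1.333 m above the base.
Overturning moment M_o = P_a × H/3 = 54.14 × 1.333 = 72.18.
Resisting moment M_r = W × 1.39 = 181.4 × 1.39 = 252.1.
FS_overturning = M_r/M_o = 252.1/72.18 = 3.493.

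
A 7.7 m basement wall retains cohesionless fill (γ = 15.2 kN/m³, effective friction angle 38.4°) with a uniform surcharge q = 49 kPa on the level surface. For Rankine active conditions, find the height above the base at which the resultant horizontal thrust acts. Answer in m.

3.15 m

K_a = 0.2337.
Triangular part P₁ = ½K_aγH² = 105.3 at H/3 = 2.567 m; rectangular part P₂ = K_a q H = 88.17 at H/2 = 3.850 m.
ȳ = (P₁·2.567 + P₂·3.850)/(P₁+P₂) = 3.152 m.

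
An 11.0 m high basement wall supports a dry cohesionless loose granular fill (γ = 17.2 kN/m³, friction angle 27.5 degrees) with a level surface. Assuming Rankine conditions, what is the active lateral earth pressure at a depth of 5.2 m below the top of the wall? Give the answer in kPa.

K_a = (1 − sin φ)/(1 + sin φ) = 0.3682.
σ_h = K_a γ z = 0.3682 × 17.2 × 5.2 = 32.93 kPa.

32.9 kPa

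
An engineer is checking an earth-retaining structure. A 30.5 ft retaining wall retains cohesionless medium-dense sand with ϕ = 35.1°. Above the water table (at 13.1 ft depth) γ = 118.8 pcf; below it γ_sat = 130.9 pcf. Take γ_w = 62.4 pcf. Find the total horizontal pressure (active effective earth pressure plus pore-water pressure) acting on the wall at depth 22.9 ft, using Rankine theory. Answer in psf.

1210 psf

K_a = (1 − sin φ)/(1 + sin φ) = 0.2698.
γ' = 130.9 − 62.4 = 68.50 pcf.
Effective vertical stress at 22.9 ft: σ'_v = 118.8×13.1 + 68.50×9.80 = 2228 psf.
σ'_h = K_a σ'_v = 0.2698 × 2228 = 601.1 psf; u = γ_w × 9.80 = 611.5 psf.
Total σ_h = 601.1 + 611.5 = 1213 psf.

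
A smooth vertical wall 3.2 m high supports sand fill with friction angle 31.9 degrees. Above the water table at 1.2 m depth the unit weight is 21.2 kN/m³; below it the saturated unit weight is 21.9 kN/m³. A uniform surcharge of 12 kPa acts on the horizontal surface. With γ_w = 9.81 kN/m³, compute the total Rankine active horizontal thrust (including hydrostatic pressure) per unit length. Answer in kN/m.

K_a = tan²(45° − φ/2) = 0.3085.
γ' = 21.9 − 9.81 = 12.09 kN/m³. h₂ = H − d_w = 2.0 m.
σ'_h: at surface K_a·q = 3.702; at WT K_a(q+γd_w) = 11.55; at base K_a(q+γd_w+γ'h₂) = 19.01 kPa.
P₁ = ½(3.702+11.55)×1.2 = 9.152; P₂ = ½(11.55+19.01)×2.0 = 30.56; P_w = ½γ_w h₂² = 19.62.
Total = 9.152+30.56+19.62 = 59.33 kN/m.

59.3 kN/m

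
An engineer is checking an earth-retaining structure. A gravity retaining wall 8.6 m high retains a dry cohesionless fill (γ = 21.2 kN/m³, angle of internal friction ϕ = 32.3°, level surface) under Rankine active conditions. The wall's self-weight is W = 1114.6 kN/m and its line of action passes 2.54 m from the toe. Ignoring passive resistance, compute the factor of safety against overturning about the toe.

4.15

K_a = tan²(45° − 32.3°/2) = 0.3035.
P_a = ½K_aγH² = 0.5×0.3035×21.2×8.6² = 237.9 kN/m, acting at H/3 = 2.867 m above the base.
Overturning moment M_o = P_a × H/3 = 237.9 × 2.867 = 682.0.
Resisting moment M_r = W × 2.54 = 1114.6 × 2.54 = 2831.
FS_overturning = M_r/M_o = 2831/682.0 = 4.151.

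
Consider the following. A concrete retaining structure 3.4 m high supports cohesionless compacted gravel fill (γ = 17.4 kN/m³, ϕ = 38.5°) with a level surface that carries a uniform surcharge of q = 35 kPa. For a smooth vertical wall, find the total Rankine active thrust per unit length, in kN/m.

51.1 kN/m

K_a = tan²(45° − φ/2) = 0.2327.
Soil triangle: ½ K_a γ H² = 0.5×0.2327×17.4×3.4² = 23.40 kN/m.
Surcharge rectangle: K_a q H = 0.2327×35×3.4 = 27.69 kN/m.
Total = 23.40 + 27.69 = 51.08 kN/m.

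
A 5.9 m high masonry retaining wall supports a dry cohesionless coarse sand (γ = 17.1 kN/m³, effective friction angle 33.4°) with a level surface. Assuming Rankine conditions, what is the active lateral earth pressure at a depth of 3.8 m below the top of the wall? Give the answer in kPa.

18.8 kPa

K_a = (1 − sin φ)/(1 + sin φ) = 0.2899.
σ_h = K_a γ z = 0.2899 × 17.1 × 3.8 = 18.84 kPa.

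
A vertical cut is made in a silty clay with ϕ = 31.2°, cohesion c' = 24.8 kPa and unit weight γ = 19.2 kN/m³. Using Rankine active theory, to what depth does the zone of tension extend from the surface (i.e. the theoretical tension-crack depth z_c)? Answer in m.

K_a = tan²(45° − 31.2°/2) = 0.3175; √K_a = 0.5635.
The active pressure is zero where K_a γ z = 2c√K_a, so z_c = 2c/(γ√K_a) = 2×24.8/(19.2×0.5635) = 4.585 m.

4.58 m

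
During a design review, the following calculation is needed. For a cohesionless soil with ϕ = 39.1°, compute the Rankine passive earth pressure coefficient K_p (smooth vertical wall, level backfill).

4.42

K_p = (1 + sin φ)/(1 − sin φ) = tan²(45° + 39.1°/2) = 4.415.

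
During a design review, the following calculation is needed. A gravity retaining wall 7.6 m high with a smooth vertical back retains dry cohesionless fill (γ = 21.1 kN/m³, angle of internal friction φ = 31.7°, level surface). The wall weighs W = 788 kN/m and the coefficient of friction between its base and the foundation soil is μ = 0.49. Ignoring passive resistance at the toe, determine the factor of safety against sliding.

K_a = tan²(45° − 31.7°/2) = 0.3111.
P_a = ½K_aγH² = 0.5×0.3111×21.1×7.6² = 189.6 kN/m, acting at H/3 = 2.533 m above the base.
FS_sliding = μW / P_a = 0.49×788 / 189.6 = 2.037.

2.04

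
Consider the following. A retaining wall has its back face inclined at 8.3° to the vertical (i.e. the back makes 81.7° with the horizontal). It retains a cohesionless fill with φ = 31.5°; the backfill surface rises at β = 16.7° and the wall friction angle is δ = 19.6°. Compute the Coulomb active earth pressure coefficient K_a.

0.448

K_a = sin²(α+φ) / [sin²α · sin(α−δ) · (1 + √{sin(φ+δ)sin(φ−β) / (sin(α−δ)sin(α+β))})²].
With α = 81.7°, φ = 31.5°, δ = 19.6°, β = 16.7°: K_a = 0.4476.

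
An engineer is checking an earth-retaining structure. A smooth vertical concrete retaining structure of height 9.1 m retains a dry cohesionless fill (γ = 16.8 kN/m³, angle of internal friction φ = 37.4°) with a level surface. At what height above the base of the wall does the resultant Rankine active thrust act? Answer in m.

K_a = 0.2443.
The pressure distribution is triangular, so the resultant acts at H/3 above the base = 9.1/3 = 3.033 m.

3.03 m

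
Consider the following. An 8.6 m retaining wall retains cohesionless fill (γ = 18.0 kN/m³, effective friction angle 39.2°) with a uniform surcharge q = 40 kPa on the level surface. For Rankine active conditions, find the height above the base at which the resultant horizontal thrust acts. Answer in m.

3.36 m

K_a = 0.2255.
Triangular part P₁ = ½K_aγH² = 150.1 at H/3 = 2.867 m; rectangular part P₂ = K_a q H = 77.56 at H/2 = 4.300 m.
ȳ = (P₁·2.867 + P₂·4.300)/(P₁+P₂) = 3.355 m.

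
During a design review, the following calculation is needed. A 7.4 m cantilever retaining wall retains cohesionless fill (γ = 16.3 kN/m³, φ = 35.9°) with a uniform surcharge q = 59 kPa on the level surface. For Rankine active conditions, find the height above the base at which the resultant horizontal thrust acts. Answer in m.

3.08 m

K_a = 0.2607.
Triangular part P₁ = ½K_aγH² = 116.4 at H/3 = 2.467 m; rectangular part P₂ = K_a q H = 113.8 at H/2 = 3.700 m.
ȳ = (P₁·2.467 + P₂·3.700)/(P₁+P₂) = 3.077 m.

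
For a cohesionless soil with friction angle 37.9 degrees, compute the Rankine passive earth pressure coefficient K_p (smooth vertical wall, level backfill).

K_p = (1 + sin φ)/(1 − sin φ) = tan²(45° + 37.9°/2) = 4.185.

4.19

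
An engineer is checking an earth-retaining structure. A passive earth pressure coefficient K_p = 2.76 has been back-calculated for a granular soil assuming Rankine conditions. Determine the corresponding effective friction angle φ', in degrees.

27.9°

K_p = (1+sin φ)/(1−sin φ) ⇒ sin φ = (K_p − 1)/(K_p + 1) = 0.4681.
φ = arcsin(0.4681) = 27.91°.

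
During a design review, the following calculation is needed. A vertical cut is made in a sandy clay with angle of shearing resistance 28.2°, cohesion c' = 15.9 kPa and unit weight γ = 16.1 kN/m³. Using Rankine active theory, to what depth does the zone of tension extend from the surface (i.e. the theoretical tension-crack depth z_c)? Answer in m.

K_a = tan²(45° − 28.2°/2) = 0.3582; √K_a = 0.5985.
The active pressure is zero where K_a γ z = 2c√K_a, so z_c = 2c/(γ√K_a) = 2×15.9/(16.1×0.5985) = 3.300 m.

3.30 m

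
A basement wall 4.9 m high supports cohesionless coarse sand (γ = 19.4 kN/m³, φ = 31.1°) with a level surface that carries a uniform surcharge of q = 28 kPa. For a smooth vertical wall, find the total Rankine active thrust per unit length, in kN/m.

118 kN/m

K_a = tan²(45° − φ/2) = 0.3188.
Soil triangle: ½ K_a γ H² = 0.5×0.3188×19.4×4.9² = 74.25 kN/m.
Surcharge rectangle: K_a q H = 0.3188×28×4.9 = 43.74 kN/m.
Total = 74.25 + 43.74 = 118.0 kN/m.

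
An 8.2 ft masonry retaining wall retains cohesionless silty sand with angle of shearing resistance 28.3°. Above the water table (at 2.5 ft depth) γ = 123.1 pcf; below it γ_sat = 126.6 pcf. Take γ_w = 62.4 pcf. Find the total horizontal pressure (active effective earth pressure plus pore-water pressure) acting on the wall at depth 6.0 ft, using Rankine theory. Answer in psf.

408 psf

K_a = (1 − sin φ)/(1 + sin φ) = 0.3568.
γ' = 126.6 − 62.4 = 64.20 pcf.
Effective vertical stress at 6.0 ft: σ'_v = 123.1×2.5 + 64.20×3.50 = 532.4 psf.
σ'_h = K_a σ'_v = 0.3568 × 532.4 = 190.0 psf; u = γ_w × 3.50 = 218.4 psf.
Total σ_h = 190.0 + 218.4 = 408.4 psf.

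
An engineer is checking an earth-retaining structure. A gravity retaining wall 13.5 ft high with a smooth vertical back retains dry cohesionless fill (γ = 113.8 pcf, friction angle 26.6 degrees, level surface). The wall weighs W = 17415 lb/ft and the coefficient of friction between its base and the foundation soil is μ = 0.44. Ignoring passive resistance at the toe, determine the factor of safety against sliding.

1.94

K_a = tan²(45° − 26.6°/2) = 0.3814.
P_a = ½K_aγH² = 0.5×0.3814×113.8×13.5² = 3956 lb/ft, acting at H/3 = 4.500 ft above the base.
FS_sliding = μW / P_a = 0.44×17415 / 3956 = 1.937.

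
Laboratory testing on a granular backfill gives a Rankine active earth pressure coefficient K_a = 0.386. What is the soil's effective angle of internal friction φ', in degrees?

K_a = tan²(45° − φ/2) ⇒ 45° − φ/2 = arctan(√0.386) = 31.85°.
φ = 2(45° − 31.85°) = 26.30°.

26.3°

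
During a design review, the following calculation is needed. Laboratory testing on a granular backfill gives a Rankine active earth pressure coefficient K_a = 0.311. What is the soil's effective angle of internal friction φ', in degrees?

K_a = tan²(45° − φ/2) ⇒ 45° − φ/2 = arctan(√0.311) = 29.15°.
φ = 2(45° − 29.15°) = 31.71°.

31.7°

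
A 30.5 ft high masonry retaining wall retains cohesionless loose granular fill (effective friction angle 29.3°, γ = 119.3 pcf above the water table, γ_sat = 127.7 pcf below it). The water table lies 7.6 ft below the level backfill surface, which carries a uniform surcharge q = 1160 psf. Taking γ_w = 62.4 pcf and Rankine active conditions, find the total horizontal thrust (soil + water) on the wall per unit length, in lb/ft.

K_a = tan²(45° − φ/2) = 0.3428.
γ' = 127.7 − 62.4 = 65.30 pcf. h₂ = H − d_w = 22.9 ft.
σ'_h: at surface K_a·q = 397.7; at WT K_a(q+γd_w) = 708.5; at base K_a(q+γd_w+γ'h₂) = 1221 psf.
P₁ = ½(397.7+708.5)×7.6 = 4204; P₂ = ½(708.5+1221)×22.9 = 22100; P_w = ½γ_w h₂² = 16360.
Total = 4204+22100+16360 = 42660 lb/ft.

42700 lb/ft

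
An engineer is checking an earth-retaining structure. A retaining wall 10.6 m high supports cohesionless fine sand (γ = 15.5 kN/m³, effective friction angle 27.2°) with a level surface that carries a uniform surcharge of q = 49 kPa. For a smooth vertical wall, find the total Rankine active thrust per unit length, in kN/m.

518 kN/m

K_a = tan²(45° − φ/2) = 0.3726.
Soil triangle: ½ K_a γ H² = 0.5×0.3726×15.5×10.6² = 324.4 kN/m.
Surcharge rectangle: K_a q H = 0.3726×49×10.6 = 193.5 kN/m.
Total = 324.4 + 193.5 = 518.0 kN/m.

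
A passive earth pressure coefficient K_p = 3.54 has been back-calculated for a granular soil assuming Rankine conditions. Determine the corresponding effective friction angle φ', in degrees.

34.0°

K_p = (1+sin φ)/(1−sin φ) ⇒ sin φ = (K_p − 1)/(K_p + 1) = 0.5595.
φ = arcsin(0.5595) = 34.02°.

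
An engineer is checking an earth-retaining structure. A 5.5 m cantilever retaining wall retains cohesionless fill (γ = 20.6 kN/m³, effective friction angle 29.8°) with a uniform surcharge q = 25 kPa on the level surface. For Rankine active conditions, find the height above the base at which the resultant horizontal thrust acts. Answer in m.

K_a = 0.3360.
Triangular part P₁ = ½K_aγH² = 104.7 at H/3 = 1.833 m; rectangular part P₂ = K_a q H = 46.20 at H/2 = 2.750 m.
ȳ = (P₁·1.833 + P₂·2.750)/(P₁+P₂) = 2.114 m.

2.11 m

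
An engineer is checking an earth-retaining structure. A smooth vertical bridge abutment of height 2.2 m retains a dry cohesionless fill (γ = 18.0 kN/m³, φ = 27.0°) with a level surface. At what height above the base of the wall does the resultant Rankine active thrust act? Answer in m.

K_a = 0.3755.
The pressure distribution is triangular, so the resultant acts at H/3 above the base = 2.2/3 = 0.7333 m.

0.733 m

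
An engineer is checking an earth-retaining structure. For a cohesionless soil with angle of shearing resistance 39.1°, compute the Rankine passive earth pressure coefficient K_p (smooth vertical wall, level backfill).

4.42

K_p = (1 + sin φ)/(1 − sin φ) = tan²(45° + 39.1°/2) = 4.415.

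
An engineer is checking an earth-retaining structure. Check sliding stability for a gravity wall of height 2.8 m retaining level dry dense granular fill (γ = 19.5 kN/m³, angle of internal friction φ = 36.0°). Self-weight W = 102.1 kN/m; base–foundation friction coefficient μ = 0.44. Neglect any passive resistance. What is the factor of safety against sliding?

K_a = tan²(45° − 36.0°/2) = 0.2596.
P_a = ½K_aγH² = 0.5×0.2596×19.5×2.8² = 19.85 kN/m, acting at H/3 = 0.9333 m above the base.
FS_sliding = μW / P_a = 0.44×102.1 / 19.85 = 2.264.

2.26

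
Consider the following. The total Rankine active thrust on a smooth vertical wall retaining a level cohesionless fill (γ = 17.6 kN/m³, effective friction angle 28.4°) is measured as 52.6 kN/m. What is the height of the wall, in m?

4.10 m

K_a = 0.3554. P_a = ½ K_a γ H² ⇒ H = √(2P_a/(K_a γ)).
H = √(2×52.6/(0.3554×17.6)) = 4.101 m.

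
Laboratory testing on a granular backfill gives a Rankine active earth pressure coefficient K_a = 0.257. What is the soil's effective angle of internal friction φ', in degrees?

36.2°

K_a = tan²(45° − φ/2) ⇒ 45° − φ/2 = arctan(√0.257) = 26.88°.
φ = 2(45° − 26.88°) = 36.23°.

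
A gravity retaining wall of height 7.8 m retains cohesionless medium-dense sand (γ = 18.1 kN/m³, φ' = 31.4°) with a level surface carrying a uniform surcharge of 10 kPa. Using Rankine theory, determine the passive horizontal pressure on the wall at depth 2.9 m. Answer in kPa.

198 kPa

K_p = (1 + sin φ)/(1 − sin φ) = 3.175.
σ_v = γz + q = 18.1 × 2.9 + 10 = 62.49 kPa.
σ_h = K_p σ_v = 3.175 × 62.49 = 198.4 kPa.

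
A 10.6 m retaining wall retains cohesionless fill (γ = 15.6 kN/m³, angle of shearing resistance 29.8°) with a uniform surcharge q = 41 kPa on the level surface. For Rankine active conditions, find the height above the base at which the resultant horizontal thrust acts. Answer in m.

4.12 m

K_a = 0.3360.
Triangular part P₁ = ½K_aγH² = 294.5 at H/3 = 3.533 m; rectangular part P₂ = K_a q H = 146.0 at H/2 = 5.300 m.
ȳ = (P₁·3.533 + P₂·5.300)/(P₁+P₂) = 4.119 m.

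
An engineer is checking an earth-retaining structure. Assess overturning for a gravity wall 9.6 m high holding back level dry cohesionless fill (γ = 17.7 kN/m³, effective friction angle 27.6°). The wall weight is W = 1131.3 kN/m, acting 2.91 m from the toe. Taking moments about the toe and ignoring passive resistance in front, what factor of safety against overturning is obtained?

3.44

K_a = tan²(45° − 27.6°/2) = 0.3668.
P_a = ½K_aγH² = 0.5×0.3668×17.7×9.6² = 299.1 kN/m, acting at H/3 = 3.200 m above the base.
Overturning moment M_o = P_a × H/3 = 299.1 × 3.200 = 957.3.
Resisting moment M_r = W × 2.91 = 1131.3 × 2.91 = 3292.
FS_overturning = M_r/M_o = 3292/957.3 = 3.439.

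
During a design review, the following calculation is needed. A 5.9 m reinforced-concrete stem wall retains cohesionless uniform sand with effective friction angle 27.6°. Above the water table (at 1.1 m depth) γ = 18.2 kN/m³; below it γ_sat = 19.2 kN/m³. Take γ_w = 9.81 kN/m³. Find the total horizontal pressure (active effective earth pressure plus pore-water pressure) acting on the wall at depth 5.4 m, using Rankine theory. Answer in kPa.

64.3 kPa

K_a = (1 − sin φ)/(1 + sin φ) = 0.3668.
γ' = 19.2 − 9.81 = 9.390 kN/m³.
Effective vertical stress at 5.4 m: σ'_v = 18.2×1.1 + 9.390×4.30 = 60.40 kPa.
σ'_h = K_a σ'_v = 0.3668 × 60.40 = 22.15 kPa; u = γ_w × 4.30 = 42.18 kPa.
Total σ_h = 22.15 + 42.18 = 64.34 kPa.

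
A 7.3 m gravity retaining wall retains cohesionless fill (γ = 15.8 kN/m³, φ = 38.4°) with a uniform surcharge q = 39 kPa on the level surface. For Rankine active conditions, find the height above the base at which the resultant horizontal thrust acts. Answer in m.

2.92 m

K_a = 0.2337.
Triangular part P₁ = ½K_aγH² = 98.38 at H/3 = 2.433 m; rectangular part P₂ = K_a q H = 66.53 at H/2 = 3.650 m.
ȳ = (P₁·2.433 + P₂·3.650)/(P₁+P₂) = 2.924 m.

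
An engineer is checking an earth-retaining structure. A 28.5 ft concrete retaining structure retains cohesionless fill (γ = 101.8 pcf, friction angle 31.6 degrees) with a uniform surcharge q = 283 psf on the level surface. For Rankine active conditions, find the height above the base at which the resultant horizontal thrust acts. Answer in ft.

10.3 ft

K_a = 0.3123.
Triangular part P₁ = ½K_aγH² = 12910 at H/3 = 9.500 ft; rectangular part P₂ = K_a q H = 2519 at H/2 = 14.25 ft.
ȳ = (P₁·9.500 + P₂·14.25)/(P₁+P₂) = 10.28 ft.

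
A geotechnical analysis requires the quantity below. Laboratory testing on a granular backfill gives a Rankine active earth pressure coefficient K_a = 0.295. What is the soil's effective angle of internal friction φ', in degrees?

K_a = tan²(45° − φ/2) ⇒ 45° − φ/2 = arctan(√0.295) = 28.51°.
φ = 2(45° − 28.51°) = 32.98°.

33.0°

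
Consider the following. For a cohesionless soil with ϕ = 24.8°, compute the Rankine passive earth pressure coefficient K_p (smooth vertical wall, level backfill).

K_p = (1 + sin φ)/(1 − sin φ) = tan²(45° + 24.8°/2) = 2.445.

2.45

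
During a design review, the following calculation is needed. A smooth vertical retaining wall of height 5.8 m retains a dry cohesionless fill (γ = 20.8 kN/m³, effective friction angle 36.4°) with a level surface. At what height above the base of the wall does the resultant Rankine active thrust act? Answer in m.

1.93 m

K_a = 0.2552.
The pressure distribution is triangular, so the resultant acts at H/3 above the base = 5.8/3 = 1.933 m.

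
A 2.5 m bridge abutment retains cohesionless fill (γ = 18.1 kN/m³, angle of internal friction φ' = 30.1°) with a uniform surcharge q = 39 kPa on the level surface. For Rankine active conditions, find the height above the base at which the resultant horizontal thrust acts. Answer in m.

1.10 m

K_a = 0.3320.
Triangular part P₁ = ½K_aγH² = 18.78 at H/3 = 0.8333 m; rectangular part P₂ = K_a q H = 32.37 at H/2 = 1.250 m.
ȳ = (P₁·0.8333 + P₂·1.250)/(P₁+P₂) = 1.097 m.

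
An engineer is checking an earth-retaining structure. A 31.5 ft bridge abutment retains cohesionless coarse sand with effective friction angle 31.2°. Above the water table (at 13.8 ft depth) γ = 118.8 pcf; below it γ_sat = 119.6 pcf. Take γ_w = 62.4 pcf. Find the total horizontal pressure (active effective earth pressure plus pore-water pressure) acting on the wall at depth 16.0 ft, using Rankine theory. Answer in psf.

698 psf

K_a = (1 − sin φ)/(1 + sin φ) = 0.3175.
γ' = 119.6 − 62.4 = 57.20 pcf.
Effective vertical stress at 16.0 ft: σ'_v = 118.8×13.8 + 57.20×2.20 = 1765 psf.
σ'_h = K_a σ'_v = 0.3175 × 1765 = 560.5 psf; u = γ_w × 2.20 = 137.3 psf.
Total σ_h = 560.5 + 137.3 = 697.8 psf.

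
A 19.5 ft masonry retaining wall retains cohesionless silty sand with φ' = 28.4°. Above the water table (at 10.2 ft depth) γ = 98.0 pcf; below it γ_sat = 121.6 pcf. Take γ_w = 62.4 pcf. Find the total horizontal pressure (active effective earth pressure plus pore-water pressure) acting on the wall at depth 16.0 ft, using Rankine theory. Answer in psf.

839 psf

K_a = (1 − sin φ)/(1 + sin φ) = 0.3554.
γ' = 121.6 − 62.4 = 59.20 pcf.
Effective vertical stress at 16.0 ft: σ'_v = 98.0×10.2 + 59.20×5.80 = 1343 psf.
σ'_h = K_a σ'_v = 0.3554 × 1343 = 477.2 psf; u = γ_w × 5.80 = 361.9 psf.
Total σ_h = 477.2 + 361.9 = 839.2 psf.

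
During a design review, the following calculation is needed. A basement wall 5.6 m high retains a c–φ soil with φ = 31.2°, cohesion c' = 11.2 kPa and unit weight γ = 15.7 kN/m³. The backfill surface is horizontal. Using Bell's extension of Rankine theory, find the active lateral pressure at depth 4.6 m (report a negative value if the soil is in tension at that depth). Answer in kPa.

10.3 kPa

K_a = (1 − sin φ)/(1 + sin φ) = 0.3175.
σ_a = K_a γ z − 2c√K_a = 0.3175×15.7×4.6 − 2×11.2×0.5635 = 10.31 kPa.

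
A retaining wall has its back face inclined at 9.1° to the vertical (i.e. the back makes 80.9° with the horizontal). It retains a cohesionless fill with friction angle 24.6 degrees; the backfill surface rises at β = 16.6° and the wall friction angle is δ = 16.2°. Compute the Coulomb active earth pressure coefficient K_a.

0.606

K_a = sin²(α+φ) / [sin²α · sin(α−δ) · (1 + √{sin(φ+δ)sin(φ−β) / (sin(α−δ)sin(α+β))})²].
With α = 80.9°, φ = 24.6°, δ = 16.2°, β = 16.6°: K_a = 0.6060.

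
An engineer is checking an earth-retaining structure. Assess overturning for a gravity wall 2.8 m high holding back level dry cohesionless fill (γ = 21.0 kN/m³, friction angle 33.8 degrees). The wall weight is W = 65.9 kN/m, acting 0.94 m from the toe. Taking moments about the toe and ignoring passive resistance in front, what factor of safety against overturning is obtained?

2.83

K_a = tan²(45° − 33.8°/2) = 0.2851.
P_a = ½K_aγH² = 0.5×0.2851×21.0×2.8² = 23.47 kN/m, acting at H/3 = 0.9333 m above the base.
Overturning moment M_o = P_a × H/3 = 23.47 × 0.9333 = 21.91.
Resisting moment M_r = W × 0.94 = 65.9 × 0.94 = 61.95.
FS_overturning = M_r/M_o = 61.95/21.91 = 2.828.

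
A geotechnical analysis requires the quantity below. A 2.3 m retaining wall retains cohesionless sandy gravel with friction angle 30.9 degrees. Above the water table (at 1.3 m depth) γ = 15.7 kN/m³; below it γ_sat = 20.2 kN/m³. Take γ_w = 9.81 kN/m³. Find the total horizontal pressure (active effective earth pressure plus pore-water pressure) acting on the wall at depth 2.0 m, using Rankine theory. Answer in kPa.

15.8 kPa

K_a = (1 − sin φ)/(1 + sin φ) = 0.3214.
γ' = 20.2 − 9.81 = 10.39 kN/m³.
Effective vertical stress at 2.0 m: σ'_v = 15.7×1.3 + 10.39×0.700 = 27.68 kPa.
σ'_h = K_a σ'_v = 0.3214 × 27.68 = 8.897 kPa; u = γ_w × 0.700 = 6.867 kPa.
Total σ_h = 8.897 + 6.867 = 15.76 kPa.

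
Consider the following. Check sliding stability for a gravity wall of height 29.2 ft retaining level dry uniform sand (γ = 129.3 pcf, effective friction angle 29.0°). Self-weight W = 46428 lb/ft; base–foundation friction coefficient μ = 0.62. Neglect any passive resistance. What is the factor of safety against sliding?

K_a = tan²(45° − 29.0°/2) = 0.3470.
P_a = ½K_aγH² = 0.5×0.3470×129.3×29.2² = 19130 lb/ft, acting at H/3 = 9.733 ft above the base.
FS_sliding = μW / P_a = 0.62×46428 / 19130 = 1.505.

1.51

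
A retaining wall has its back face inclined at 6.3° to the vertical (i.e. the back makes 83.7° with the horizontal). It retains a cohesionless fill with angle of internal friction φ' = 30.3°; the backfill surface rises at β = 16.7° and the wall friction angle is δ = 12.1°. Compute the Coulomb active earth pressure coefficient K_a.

K_a = sin²(α+φ) / [sin²α · sin(α−δ) · (1 + √{sin(φ+δ)sin(φ−β) / (sin(α−δ)sin(α+β))})²].
With α = 83.7°, φ = 30.3°, δ = 12.1°, β = 16.7°: K_a = 0.4464.

0.446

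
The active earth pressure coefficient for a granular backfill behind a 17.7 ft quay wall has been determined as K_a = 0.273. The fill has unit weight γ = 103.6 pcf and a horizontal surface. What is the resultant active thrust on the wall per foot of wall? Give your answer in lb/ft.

P = ½ K_a γ H² = 0.5 × 0.273 × 103.6 × 17.7² = 4430 lb/ft.

4430 lb/ft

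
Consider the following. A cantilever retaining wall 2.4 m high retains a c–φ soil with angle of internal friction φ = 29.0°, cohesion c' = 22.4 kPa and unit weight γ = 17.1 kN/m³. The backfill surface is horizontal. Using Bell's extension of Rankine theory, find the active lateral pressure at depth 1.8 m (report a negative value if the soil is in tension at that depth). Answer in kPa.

-15.7 kPa

K_a = (1 − sin φ)/(1 + sin φ) = 0.3470.
σ_a = K_a γ z − 2c√K_a = 0.3470×17.1×1.8 − 2×22.4×0.5890 = -15.71 kPa.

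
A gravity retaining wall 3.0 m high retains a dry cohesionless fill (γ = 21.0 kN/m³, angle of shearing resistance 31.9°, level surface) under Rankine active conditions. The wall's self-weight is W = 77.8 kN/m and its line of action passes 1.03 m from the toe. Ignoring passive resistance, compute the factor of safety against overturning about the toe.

K_a = tan²(45° − 31.9°/2) = 0.3085.
P_a = ½K_aγH² = 0.5×0.3085×21.0×3.0² = 29.16 kN/m, acting at H/3 = 1.000 m above the base.
Overturning moment M_o = P_a × H/3 = 29.16 × 1.000 = 29.16.
Resisting moment M_r = W × 1.03 = 77.8 × 1.03 = 80.13.
FS_overturning = M_r/M_o = 80.13/29.16 = 2.748.

2.75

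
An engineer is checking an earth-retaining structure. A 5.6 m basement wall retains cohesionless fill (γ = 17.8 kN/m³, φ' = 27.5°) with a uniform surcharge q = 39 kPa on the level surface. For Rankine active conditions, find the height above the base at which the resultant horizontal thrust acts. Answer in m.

2.28 m

K_a = 0.3682.
Triangular part P₁ = ½K_aγH² = 102.8 at H/3 = 1.867 m; rectangular part P₂ = K_a q H = 80.42 at H/2 = 2.800 m.
ȳ = (P₁·1.867 + P₂·2.800)/(P₁+P₂) = 2.276 m.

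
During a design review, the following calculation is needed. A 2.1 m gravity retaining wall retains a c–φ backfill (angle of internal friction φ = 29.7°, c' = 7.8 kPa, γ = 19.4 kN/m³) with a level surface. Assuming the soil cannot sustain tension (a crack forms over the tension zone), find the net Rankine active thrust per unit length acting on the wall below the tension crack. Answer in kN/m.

1.68 kN/m

K_a = 0.3374; √K_a = 0.5808.
Tension-crack depth z_c = 2c/(γ√K_a) = 2×7.8/(19.4×0.5808) = 1.384 m.
σ_a at base = K_a γ H − 2c√K_a = 0.3374×19.4×2.1 − 2×7.8×0.5808 = 4.684 kPa.
P_a = ½ × 4.684 × (H − z_c) = 0.5×4.684×0.7156 = 1.676 kN/m.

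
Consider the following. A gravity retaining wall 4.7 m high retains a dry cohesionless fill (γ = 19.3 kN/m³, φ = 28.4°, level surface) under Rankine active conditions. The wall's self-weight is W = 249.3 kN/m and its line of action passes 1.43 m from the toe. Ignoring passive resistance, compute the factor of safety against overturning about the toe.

3.00

K_a = tan²(45° − 28.4°/2) = 0.3554.
P_a = ½K_aγH² = 0.5×0.3554×19.3×4.7² = 75.75 kN/m, acting at H/3 = 1.567 m above the base.
Overturning moment M_o = P_a × H/3 = 75.75 × 1.567 = 118.7.
Resisting moment M_r = W × 1.43 = 249.3 × 1.43 = 356.5.
FS_overturning = M_r/M_o = 356.5/118.7 = 3.004.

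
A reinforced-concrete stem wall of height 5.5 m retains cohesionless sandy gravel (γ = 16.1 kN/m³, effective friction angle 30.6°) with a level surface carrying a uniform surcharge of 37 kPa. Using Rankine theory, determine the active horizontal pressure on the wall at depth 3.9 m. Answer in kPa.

32.5 kPa

K_a = (1 − sin φ)/(1 + sin φ) = 0.3253.
σ_v = γz + q = 16.1 × 3.9 + 37 = 99.79 kPa.
σ_h = K_a σ_v = 0.3253 × 99.79 = 32.47 kPa.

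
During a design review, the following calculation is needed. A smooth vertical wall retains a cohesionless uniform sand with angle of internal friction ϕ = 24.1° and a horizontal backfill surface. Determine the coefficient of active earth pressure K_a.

K_a = tan²(45° − φ/2) = tan²(32.95°) = 0.4201.

0.420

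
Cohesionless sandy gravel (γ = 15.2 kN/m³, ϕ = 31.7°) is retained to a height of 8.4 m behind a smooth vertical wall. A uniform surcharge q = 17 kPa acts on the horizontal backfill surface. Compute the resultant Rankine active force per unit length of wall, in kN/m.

211 kN/m

K_a = tan²(45° − φ/2) = 0.3111.
Soil triangle: ½ K_a γ H² = 0.5×0.3111×15.2×8.4² = 166.8 kN/m.
Surcharge rectangle: K_a q H = 0.3111×17×8.4 = 44.42 kN/m.
Total = 166.8 + 44.42 = 211.2 kN/m.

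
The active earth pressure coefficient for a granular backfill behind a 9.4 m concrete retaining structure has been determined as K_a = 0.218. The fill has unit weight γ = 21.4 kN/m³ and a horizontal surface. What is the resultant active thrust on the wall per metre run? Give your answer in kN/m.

206 kN/m

P = ½ K_a γ H² = 0.5 × 0.218 × 21.4 × 9.4² = 206.1 kN/m.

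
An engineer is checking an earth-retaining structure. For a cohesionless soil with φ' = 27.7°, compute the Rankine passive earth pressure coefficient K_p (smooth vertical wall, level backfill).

K_p = (1 + sin φ)/(1 − sin φ) = tan²(45° + 27.7°/2) = 2.737.

2.74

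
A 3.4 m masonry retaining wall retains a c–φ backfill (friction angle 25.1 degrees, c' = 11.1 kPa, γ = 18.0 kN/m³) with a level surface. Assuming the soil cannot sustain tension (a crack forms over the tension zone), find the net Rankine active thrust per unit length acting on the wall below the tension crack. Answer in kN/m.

K_a = 0.4043; √K_a = 0.6358.
Tension-crack depth z_c = 2c/(γ√K_a) = 2×11.1/(18.0×0.6358) = 1.940 m.
σ_a at base = K_a γ H − 2c√K_a = 0.4043×18.0×3.4 − 2×11.1×0.6358 = 10.63 kPa.
P_a = ½ × 10.63 × (H − z_c) = 0.5×10.63×1.460 = 7.760 kN/m.

7.76 kN/m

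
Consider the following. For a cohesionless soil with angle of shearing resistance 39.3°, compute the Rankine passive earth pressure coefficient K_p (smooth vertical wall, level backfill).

K_p = (1 + sin φ)/(1 − sin φ) = tan²(45° + 39.3°/2) = 4.455.

4.46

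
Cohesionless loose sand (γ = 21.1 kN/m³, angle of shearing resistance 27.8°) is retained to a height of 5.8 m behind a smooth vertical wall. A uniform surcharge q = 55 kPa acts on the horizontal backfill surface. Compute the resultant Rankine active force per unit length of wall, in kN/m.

K_a = tan²(45° − φ/2) = 0.3639.
Soil triangle: ½ K_a γ H² = 0.5×0.3639×21.1×5.8² = 129.1 kN/m.
Surcharge rectangle: K_a q H = 0.3639×55×5.8 = 116.1 kN/m.
Total = 129.1 + 116.1 = 245.2 kN/m.

245 kN/m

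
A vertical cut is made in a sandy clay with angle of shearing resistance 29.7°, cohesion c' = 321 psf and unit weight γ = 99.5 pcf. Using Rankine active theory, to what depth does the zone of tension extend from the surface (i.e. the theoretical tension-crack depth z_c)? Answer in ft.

K_a = tan²(45° − 29.7°/2) = 0.3374; √K_a = 0.5808.
The active pressure is zero where K_a γ z = 2c√K_a, so z_c = 2c/(γ√K_a) = 2×321/(99.5×0.5808) = 11.11 ft.

11.1 ft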